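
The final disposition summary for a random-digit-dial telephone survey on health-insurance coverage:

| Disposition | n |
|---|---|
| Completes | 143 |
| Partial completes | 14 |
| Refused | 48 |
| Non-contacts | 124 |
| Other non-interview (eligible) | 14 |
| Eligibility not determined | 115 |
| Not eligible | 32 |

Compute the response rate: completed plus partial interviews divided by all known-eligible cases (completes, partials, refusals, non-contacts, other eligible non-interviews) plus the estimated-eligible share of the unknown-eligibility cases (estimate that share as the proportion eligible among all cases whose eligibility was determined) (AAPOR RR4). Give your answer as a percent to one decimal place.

Top: 143 + 14 = 157
Determined eligible: 143 + 14 + 48 + 124 + 14 = 343
e = 343 / (343 + 32) = 343 / 375 = 0.9147
Estimated eligible among unknowns: 0.9147 × 115 = 105.19
Base: 343 + 105.19 = 448.19
RR4 = 157 / 448.19 = 0.3503

35.0%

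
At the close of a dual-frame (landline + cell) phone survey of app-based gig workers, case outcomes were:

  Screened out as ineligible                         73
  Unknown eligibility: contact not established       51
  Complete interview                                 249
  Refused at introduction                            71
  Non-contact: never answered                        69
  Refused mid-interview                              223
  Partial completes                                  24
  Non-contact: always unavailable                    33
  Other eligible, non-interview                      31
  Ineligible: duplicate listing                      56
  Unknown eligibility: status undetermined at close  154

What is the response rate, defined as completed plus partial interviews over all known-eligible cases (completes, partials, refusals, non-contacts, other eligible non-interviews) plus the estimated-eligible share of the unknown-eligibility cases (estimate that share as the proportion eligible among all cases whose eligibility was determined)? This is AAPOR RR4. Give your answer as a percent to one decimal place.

31.3%

Refusals = 71 + 223 = 294
Non-contacts = 69 + 33 = 102
Undetermined eligibility = 51 + 154 = 205
Ineligible = 73 + 56 = 129
Numerator → 249 + 24 = 273
Determined eligible → 249 + 24 + 294 + 102 + 31 = 700
e = 700 / (700 + 129) = 700 / 829 = 0.8444
Estimated eligible among unknowns → 0.8444 × 205 = 173.10
Denominator → 700 + 173.10 = 873.10
RR4 = 273 / 873.10 = 0.3127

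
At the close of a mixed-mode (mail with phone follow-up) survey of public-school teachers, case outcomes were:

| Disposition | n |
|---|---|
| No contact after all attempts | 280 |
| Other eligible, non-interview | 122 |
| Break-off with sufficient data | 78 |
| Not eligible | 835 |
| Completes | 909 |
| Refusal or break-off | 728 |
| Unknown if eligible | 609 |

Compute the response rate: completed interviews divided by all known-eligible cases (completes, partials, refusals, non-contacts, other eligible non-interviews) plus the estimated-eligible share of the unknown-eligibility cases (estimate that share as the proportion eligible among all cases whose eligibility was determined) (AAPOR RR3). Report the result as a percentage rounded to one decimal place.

Numerator = 909
Determined eligible = 909 + 78 + 728 + 280 + 122 = 2117
e = 2117 / (2117 + 835) = 2117 / 2952 = 0.7171
Estimated eligible among unknowns = 0.7171 × 609 = 436.71
Denominator = 2117 + 436.71 = 2553.71
RR3 = 909 / 2553.71 = 0.3560

35.6%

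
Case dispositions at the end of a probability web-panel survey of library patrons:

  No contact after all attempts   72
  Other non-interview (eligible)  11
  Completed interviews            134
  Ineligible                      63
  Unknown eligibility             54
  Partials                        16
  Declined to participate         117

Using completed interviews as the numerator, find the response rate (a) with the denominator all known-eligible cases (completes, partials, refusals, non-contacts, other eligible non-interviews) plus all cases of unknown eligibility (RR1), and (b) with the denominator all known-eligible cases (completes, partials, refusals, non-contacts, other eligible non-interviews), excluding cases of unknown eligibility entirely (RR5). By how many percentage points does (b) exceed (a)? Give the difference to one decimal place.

Num: 134
Base: 134 + 16 + 117 + 72 + 11 + 54 = 404
RR1 = 134 / 404 = 0.3317
Base: 134 + 16 + 117 + 72 + 11 = 350
RR5 = 134 / 350 = 0.3829
Difference = 38.29 − 33.17 = 5.12 percentage points

5.1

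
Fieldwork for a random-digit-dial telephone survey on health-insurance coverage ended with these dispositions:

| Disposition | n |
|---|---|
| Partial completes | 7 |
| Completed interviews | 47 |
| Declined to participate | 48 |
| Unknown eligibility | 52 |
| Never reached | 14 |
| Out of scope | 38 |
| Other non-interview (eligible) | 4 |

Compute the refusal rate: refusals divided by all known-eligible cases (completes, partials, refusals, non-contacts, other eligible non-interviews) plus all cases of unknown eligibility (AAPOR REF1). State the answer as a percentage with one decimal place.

Numerator → 48
Denom → 47 + 7 + 48 + 14 + 4 + 52 = 172
REF1 = 48 / 172 = 0.2791

27.9%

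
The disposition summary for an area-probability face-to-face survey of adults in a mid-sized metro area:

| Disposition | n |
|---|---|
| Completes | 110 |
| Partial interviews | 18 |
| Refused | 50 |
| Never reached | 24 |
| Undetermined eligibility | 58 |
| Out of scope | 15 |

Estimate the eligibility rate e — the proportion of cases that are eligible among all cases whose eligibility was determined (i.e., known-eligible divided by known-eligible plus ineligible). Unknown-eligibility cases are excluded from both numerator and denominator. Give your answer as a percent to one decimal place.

Eligible (known) → 110 + 18 + 50 + 24 = 202
e = 202 / (202 + 15) = 202 / 217 = 0.9309

93.1%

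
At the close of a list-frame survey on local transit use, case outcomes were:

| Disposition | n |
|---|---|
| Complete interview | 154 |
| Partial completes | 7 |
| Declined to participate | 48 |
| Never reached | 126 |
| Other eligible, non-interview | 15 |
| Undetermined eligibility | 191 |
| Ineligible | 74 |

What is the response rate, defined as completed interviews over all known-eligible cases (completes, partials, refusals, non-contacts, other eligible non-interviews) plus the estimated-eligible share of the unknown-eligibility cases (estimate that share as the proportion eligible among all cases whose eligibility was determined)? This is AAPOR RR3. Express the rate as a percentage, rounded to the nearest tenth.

Top: 154
Eligible (known): 154 + 7 + 48 + 126 + 15 = 350
e = 350 / (350 + 74) = 350 / 424 = 0.8255
Eligible share of unknowns: 0.8255 × 191 = 157.67
Denom: 350 + 157.67 = 507.67
RR3 = 154 / 507.67 = 0.3033

30.3%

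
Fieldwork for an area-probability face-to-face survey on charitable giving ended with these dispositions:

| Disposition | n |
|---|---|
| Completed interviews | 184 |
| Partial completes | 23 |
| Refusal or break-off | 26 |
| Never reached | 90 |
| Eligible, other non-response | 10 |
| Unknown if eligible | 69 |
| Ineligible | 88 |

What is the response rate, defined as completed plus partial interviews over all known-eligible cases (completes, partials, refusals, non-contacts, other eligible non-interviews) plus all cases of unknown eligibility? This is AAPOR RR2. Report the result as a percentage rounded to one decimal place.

51.5%

Num = 184 + 23 = 207
Denominator = 184 + 23 + 26 + 90 + 10 + 69 = 402
RR2 = 207 / 402 = 0.5149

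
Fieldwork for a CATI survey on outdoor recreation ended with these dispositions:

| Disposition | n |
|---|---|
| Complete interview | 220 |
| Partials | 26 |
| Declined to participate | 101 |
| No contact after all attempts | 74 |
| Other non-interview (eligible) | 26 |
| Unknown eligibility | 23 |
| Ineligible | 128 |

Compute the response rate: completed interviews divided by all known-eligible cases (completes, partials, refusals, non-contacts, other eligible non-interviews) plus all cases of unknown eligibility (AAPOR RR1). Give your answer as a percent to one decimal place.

46.8%

Top: 220
Denom: 220 + 26 + 101 + 74 + 26 + 23 = 470
RR1 = 220 / 470 = 0.4681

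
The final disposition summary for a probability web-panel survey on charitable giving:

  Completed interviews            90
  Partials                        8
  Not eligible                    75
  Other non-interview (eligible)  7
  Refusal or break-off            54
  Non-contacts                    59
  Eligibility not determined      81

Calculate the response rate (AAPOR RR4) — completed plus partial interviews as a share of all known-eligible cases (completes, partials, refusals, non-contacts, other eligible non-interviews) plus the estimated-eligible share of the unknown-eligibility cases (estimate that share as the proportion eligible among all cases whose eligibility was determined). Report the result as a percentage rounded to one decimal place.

Num → 90 + 8 = 98
Determined eligible → 90 + 8 + 54 + 59 + 7 = 218
e = 218 / (218 + 75) = 218 / 293 = 0.7440
e × U → 0.7440 × 81 = 60.26
Denominator → 218 + 60.26 = 278.26
RR4 = 98 / 278.26 = 0.3522

35.2%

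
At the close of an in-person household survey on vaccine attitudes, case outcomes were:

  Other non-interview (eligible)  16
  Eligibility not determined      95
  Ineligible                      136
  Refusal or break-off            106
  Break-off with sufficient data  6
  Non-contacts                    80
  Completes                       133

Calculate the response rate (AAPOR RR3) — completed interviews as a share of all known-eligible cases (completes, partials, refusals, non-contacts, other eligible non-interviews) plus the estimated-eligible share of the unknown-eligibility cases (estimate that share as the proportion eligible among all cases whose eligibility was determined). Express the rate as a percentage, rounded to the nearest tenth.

Num: 133
Determined eligible: 133 + 6 + 106 + 80 + 16 = 341
e = 341 / (341 + 136) = 341 / 477 = 0.7149
Estimated eligible among unknowns: 0.7149 × 95 = 67.92
Base: 341 + 67.92 = 408.92
RR3 = 133 / 408.92 = 0.3252

32.5%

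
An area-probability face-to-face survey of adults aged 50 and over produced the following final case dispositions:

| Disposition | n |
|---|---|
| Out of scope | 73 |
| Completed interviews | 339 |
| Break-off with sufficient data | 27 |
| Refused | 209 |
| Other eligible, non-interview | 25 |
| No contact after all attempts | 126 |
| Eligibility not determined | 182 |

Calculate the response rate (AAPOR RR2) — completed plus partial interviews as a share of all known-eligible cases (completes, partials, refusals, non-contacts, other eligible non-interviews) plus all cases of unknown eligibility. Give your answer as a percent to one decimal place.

Top: 339 + 27 = 366
Denom: 339 + 27 + 209 + 126 + 25 + 182 = 908
RR2 = 366 / 908 = 0.4031

40.3%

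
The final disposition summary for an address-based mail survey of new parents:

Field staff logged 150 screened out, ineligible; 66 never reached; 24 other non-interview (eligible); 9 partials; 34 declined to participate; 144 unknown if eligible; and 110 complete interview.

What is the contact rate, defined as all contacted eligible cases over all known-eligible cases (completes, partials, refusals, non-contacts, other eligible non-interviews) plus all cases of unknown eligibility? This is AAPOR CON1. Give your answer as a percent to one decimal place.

45.7%

Numerator: 110 + 9 + 34 + 24 = 177
Denominator: 110 + 9 + 34 + 66 + 24 + 144 = 387
CON1 = 177 / 387 = 0.4574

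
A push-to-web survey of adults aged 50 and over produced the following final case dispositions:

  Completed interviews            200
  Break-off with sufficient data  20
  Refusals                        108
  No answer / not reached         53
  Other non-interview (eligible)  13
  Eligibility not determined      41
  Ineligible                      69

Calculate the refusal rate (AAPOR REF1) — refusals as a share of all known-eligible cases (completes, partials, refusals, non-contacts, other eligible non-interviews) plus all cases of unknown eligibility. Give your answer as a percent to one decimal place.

24.8%

Num → 108
Denom → 200 + 20 + 108 + 53 + 13 + 41 = 435
REF1 = 108 / 435 = 0.2483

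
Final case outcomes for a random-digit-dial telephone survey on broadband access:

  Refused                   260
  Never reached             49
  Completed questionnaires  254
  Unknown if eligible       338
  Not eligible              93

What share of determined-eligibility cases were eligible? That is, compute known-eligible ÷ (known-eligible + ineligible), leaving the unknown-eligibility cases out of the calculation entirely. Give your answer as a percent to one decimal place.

85.8%

Known eligible: 254 + 260 + 49 = 563
e = 563 / (563 + 93) = 563 / 656 = 0.8582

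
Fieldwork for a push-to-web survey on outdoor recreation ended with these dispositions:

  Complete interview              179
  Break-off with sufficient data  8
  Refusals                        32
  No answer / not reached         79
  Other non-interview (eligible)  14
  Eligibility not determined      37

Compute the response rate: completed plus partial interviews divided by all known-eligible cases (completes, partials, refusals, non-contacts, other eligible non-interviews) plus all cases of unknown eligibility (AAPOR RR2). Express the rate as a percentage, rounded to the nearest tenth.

Numerator → 179 + 8 = 187
Base → 179 + 8 + 32 + 79 + 14 + 37 = 349
RR2 = 187 / 349 = 0.5358

53.6%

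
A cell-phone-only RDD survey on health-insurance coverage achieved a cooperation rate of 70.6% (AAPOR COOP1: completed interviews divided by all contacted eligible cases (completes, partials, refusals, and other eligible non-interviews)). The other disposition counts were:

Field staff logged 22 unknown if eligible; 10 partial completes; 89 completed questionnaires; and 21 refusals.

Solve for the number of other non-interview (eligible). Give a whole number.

COOP1 = 89 / D = 0.706
D = 89 / 0.706 = 126.1
Remaining denominator categories sum to 120
other non-interview (eligible) = 126.1 − 120 ≈ 6

6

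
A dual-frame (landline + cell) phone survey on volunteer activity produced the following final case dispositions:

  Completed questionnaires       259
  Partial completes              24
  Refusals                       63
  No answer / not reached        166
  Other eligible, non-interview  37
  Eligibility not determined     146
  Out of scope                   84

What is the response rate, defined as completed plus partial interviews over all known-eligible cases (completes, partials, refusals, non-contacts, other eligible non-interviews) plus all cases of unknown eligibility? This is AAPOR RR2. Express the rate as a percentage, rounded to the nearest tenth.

Top: 259 + 24 = 283
Base: 259 + 24 + 63 + 166 + 37 + 146 = 695
RR2 = 283 / 695 = 0.4072

40.7%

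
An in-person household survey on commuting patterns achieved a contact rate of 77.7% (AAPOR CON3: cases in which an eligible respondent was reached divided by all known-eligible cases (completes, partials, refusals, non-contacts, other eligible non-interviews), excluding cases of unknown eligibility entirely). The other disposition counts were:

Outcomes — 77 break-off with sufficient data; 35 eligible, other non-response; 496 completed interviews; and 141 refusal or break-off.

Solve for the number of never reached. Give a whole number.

215

Numerator → 496 + 77 + 141 + 35 = 749
CON3 = 749 / D = 0.777
D = 749 / 0.777 = 964.0
Other denominator terms total 749
never reached = 964.0 − 749 ≈ 215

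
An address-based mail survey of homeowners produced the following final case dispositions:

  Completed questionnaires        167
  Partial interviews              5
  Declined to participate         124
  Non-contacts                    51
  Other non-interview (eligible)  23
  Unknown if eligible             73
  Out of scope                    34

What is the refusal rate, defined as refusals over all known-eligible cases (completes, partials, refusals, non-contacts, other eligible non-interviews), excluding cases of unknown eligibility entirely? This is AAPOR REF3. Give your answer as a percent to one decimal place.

Top = 124
Denom = 167 + 5 + 124 + 51 + 23 = 370
REF3 = 124 / 370 = 0.3351

33.5%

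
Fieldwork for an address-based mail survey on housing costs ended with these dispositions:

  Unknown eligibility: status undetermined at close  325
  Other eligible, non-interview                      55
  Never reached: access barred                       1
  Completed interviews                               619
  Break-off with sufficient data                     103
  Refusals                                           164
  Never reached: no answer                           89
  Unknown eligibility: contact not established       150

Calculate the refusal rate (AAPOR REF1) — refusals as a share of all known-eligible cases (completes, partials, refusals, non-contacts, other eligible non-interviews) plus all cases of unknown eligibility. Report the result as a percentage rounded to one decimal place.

No contact after all attempts = 89 + 1 = 90
Unknown if eligible = 150 + 325 = 475
Top = 164
Denom = 619 + 103 + 164 + 90 + 55 + 475 = 1506
REF1 = 164 / 1506 = 0.1089

10.9%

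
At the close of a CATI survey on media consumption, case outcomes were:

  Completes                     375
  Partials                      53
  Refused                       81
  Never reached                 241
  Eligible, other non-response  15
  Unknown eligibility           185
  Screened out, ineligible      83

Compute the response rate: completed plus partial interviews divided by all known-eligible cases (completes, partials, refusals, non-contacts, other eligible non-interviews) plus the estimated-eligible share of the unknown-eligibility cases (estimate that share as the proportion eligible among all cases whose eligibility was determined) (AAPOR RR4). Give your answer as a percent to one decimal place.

45.9%

Top: 375 + 53 = 428
Eligible (known): 375 + 53 + 81 + 241 + 15 = 765
e = 765 / (765 + 83) = 765 / 848 = 0.9021
Estimated eligible among unknowns: 0.9021 × 185 = 166.89
Denom: 765 + 166.89 = 931.89
RR4 = 428 / 931.89 = 0.4593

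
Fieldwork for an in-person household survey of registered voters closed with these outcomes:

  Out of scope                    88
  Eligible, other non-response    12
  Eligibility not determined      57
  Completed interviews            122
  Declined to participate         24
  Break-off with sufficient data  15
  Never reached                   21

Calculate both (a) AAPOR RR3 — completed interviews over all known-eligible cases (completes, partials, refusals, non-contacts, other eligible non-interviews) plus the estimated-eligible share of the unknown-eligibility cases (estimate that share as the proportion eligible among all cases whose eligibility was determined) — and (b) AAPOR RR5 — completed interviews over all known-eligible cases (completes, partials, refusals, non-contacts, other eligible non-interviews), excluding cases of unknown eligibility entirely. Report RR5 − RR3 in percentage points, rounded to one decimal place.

10.6

Num → 122
Eligible (known) → 122 + 15 + 24 + 21 + 12 = 194
e = 194 / (194 + 88) = 194 / 282 = 0.6879
Eligible share of unknowns → 0.6879 × 57 = 39.21
Base → 194 + 39.21 = 233.21
RR3 = 122 / 233.21 = 0.5231
Base → 122 + 15 + 24 + 21 + 12 = 194
RR5 = 122 / 194 = 0.6289
Difference = 62.89 − 52.31 = 10.58 percentage points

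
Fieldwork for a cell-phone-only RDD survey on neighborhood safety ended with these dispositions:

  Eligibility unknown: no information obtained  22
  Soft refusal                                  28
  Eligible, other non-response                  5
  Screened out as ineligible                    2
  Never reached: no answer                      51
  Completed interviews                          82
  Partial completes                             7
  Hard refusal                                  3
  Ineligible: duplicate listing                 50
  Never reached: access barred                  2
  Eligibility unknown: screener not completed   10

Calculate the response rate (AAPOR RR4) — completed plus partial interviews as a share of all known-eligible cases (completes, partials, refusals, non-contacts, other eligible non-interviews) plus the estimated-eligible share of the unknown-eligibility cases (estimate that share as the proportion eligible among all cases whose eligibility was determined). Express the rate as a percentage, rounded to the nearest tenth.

43.9%

Refused = 3 + 28 = 31
Non-contacts = 51 + 2 = 53
Eligibility not determined = 10 + 22 = 32
Screened out, ineligible = 2 + 50 = 52
Numerator → 82 + 7 = 89
Known eligible → 82 + 7 + 31 + 53 + 5 = 178
e = 178 / (178 + 52) = 178 / 230 = 0.7739
Estimated eligible among unknowns → 0.7739 × 32 = 24.76
Base → 178 + 24.76 = 202.76
RR4 = 89 / 202.76 = 0.4389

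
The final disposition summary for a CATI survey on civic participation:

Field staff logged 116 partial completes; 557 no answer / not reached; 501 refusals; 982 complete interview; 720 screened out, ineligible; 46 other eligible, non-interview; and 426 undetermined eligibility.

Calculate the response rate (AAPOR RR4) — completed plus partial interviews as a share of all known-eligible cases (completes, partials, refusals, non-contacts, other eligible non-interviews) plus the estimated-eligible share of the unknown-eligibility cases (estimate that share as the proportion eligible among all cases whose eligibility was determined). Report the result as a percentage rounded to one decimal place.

43.5%

Num → 982 + 116 = 1098
Determined eligible → 982 + 116 + 501 + 557 + 46 = 2202
e = 2202 / (2202 + 720) = 2202 / 2922 = 0.7536
e × U → 0.7536 × 426 = 321.03
Base → 2202 + 321.03 = 2523.03
RR4 = 1098 / 2523.03 = 0.4352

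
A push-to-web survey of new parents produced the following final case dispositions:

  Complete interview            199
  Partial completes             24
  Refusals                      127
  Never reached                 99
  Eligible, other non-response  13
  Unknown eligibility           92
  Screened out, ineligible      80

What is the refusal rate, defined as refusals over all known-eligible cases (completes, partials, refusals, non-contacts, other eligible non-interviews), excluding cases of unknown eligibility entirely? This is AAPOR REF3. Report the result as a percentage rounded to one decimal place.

Num → 127
Denom → 199 + 24 + 127 + 99 + 13 = 462
REF3 = 127 / 462 = 0.2749

27.5%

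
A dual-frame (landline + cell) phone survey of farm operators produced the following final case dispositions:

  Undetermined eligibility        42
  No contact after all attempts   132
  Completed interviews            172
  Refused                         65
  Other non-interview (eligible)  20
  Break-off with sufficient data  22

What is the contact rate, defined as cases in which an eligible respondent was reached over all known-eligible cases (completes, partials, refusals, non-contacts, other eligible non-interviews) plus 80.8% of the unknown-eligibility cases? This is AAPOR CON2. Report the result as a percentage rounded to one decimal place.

62.7%

Num: 172 + 22 + 65 + 20 = 279
Known eligible: 172 + 22 + 65 + 132 + 20 = 411
Estimated eligible among unknowns: 0.8080 × 42 = 33.94
Base: 411 + 33.94 = 444.94
CON2 = 279 / 444.94 = 0.6271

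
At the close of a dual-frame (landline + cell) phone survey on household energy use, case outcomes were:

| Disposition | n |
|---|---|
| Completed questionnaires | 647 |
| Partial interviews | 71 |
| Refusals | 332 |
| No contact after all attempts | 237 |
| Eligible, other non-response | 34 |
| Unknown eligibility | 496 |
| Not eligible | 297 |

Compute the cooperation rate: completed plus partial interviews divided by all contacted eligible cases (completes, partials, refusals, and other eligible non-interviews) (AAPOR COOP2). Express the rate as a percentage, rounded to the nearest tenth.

Num = 647 + 71 = 718
Denominator = 647 + 71 + 332 + 34 = 1084
COOP2 = 718 / 1084 = 0.6624

66.2%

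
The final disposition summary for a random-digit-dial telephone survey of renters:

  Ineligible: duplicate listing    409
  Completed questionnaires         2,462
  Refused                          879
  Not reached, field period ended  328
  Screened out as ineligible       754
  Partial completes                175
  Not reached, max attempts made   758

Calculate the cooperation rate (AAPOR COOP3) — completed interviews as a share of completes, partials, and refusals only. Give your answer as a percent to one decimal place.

70.0%

Non-contacts = 328 + 758 = 1086
Out of scope = 754 + 409 = 1163
Num: 2462
Base: 2462 + 175 + 879 = 3516
COOP3 = 2462 / 3516 = 0.7002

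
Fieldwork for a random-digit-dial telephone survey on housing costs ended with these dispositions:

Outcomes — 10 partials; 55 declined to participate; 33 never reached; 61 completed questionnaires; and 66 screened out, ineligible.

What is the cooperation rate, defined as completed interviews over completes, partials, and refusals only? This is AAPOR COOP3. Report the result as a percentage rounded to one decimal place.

Top: 61
Base: 61 + 10 + 55 = 126
COOP3 = 61 / 126 = 0.4841

48.4%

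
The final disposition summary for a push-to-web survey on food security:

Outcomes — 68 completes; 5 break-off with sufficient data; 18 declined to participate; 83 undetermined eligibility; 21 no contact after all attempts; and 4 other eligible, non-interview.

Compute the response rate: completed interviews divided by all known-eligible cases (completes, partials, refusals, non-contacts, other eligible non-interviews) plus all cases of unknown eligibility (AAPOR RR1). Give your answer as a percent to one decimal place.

Top = 68
Denominator = 68 + 5 + 18 + 21 + 4 + 83 = 199
RR1 = 68 / 199 = 0.3417

34.2%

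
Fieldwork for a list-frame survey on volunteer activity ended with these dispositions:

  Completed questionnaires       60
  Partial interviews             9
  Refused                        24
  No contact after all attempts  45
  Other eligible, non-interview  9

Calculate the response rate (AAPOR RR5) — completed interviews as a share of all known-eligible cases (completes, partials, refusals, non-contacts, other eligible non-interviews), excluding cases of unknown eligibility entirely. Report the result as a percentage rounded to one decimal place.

40.8%

Top → 60
Denominator → 60 + 9 + 24 + 45 + 9 = 147
RR5 = 60 / 147 = 0.4082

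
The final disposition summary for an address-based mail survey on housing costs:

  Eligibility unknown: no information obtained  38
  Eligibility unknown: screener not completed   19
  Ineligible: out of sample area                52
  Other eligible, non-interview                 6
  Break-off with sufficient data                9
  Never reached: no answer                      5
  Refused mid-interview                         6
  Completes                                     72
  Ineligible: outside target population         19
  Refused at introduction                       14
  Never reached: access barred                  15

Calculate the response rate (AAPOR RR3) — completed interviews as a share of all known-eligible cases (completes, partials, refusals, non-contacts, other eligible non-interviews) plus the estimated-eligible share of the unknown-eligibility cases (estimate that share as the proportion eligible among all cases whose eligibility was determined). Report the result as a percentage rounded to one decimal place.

Refusals = 14 + 6 = 20
Never reached = 5 + 15 = 20
Unknown eligibility = 19 + 38 = 57
Out of scope = 19 + 52 = 71
Num = 72
Determined eligible = 72 + 9 + 20 + 20 + 6 = 127
e = 127 / (127 + 71) = 127 / 198 = 0.6414
Estimated eligible among unknowns = 0.6414 × 57 = 36.56
Base = 127 + 36.56 = 163.56
RR3 = 72 / 163.56 = 0.4402

44.0%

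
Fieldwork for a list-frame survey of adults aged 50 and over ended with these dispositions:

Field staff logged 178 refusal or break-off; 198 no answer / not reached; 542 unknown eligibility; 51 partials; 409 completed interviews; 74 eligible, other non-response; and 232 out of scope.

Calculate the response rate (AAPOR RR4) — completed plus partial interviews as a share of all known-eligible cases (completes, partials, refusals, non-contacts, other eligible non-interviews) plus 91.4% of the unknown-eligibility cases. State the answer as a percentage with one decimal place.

Numerator: 409 + 51 = 460
Eligible (known): 409 + 51 + 178 + 198 + 74 = 910
e × U: 0.9140 × 542 = 495.39
Denominator: 910 + 495.39 = 1405.39
RR4 = 460 / 1405.39 = 0.3273

32.7%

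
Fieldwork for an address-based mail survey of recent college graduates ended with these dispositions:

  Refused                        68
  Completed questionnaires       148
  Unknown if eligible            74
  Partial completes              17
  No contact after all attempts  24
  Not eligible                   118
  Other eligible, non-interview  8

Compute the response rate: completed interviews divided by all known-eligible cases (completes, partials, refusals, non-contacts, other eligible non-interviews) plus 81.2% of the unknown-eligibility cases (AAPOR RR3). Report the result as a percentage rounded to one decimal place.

Top → 148
Known eligible → 148 + 17 + 68 + 24 + 8 = 265
Eligible share of unknowns → 0.8120 × 74 = 60.09
Base → 265 + 60.09 = 325.09
RR3 = 148 / 325.09 = 0.4553

45.5%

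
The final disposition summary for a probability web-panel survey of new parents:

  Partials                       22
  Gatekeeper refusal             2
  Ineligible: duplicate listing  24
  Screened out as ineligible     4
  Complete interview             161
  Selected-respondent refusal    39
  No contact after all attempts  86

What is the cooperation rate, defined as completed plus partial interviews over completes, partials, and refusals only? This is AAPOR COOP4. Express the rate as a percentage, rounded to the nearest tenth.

81.7%

Refused = 2 + 39 = 41
Out of scope = 4 + 24 = 28
Top = 161 + 22 = 183
Base = 161 + 22 + 41 = 224
COOP4 = 183 / 224 = 0.8170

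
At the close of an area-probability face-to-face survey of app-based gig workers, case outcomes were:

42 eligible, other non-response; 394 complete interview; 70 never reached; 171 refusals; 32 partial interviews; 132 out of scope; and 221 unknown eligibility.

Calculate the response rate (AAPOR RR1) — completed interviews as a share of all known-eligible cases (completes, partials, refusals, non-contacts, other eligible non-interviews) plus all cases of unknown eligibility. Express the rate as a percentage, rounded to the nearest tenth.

42.4%

Top = 394
Denom = 394 + 32 + 171 + 70 + 42 + 221 = 930
RR1 = 394 / 930 = 0.4237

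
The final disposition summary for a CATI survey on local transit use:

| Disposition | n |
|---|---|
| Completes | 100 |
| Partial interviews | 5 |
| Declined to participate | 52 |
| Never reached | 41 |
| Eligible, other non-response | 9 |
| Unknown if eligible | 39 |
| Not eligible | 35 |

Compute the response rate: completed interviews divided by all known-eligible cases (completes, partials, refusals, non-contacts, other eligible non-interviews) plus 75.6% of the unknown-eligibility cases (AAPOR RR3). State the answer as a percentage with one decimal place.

Top → 100
Eligible (known) → 100 + 5 + 52 + 41 + 9 = 207
Estimated eligible among unknowns → 0.7560 × 39 = 29.48
Base → 207 + 29.48 = 236.48
RR3 = 100 / 236.48 = 0.4229

42.3%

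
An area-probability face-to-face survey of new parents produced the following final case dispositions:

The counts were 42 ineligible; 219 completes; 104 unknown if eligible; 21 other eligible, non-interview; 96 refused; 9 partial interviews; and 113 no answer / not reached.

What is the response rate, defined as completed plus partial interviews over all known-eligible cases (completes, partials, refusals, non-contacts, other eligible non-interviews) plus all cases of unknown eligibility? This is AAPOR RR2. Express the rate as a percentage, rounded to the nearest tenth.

40.6%

Num = 219 + 9 = 228
Denom = 219 + 9 + 96 + 113 + 21 + 104 = 562
RR2 = 228 / 562 = 0.4057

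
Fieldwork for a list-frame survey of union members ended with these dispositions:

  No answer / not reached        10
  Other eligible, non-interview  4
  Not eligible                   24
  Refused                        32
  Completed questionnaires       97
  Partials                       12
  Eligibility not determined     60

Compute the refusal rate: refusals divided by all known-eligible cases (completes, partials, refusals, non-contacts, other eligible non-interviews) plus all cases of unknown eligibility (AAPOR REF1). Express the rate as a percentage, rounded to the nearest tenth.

Top: 32
Base: 97 + 12 + 32 + 10 + 4 + 60 = 215
REF1 = 32 / 215 = 0.1488

14.9%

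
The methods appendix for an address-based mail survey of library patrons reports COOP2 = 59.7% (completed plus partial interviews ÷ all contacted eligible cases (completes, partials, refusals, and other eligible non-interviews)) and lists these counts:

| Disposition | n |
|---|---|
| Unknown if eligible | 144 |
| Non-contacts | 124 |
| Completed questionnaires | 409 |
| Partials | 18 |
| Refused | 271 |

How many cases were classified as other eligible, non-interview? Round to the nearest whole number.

Num: 409 + 18 = 427
COOP2 = 427 / D = 0.597
D = 427 / 0.597 = 715.2
Remaining denominator categories sum to 698
other eligible, non-interview = 715.2 − 698 ≈ 17

17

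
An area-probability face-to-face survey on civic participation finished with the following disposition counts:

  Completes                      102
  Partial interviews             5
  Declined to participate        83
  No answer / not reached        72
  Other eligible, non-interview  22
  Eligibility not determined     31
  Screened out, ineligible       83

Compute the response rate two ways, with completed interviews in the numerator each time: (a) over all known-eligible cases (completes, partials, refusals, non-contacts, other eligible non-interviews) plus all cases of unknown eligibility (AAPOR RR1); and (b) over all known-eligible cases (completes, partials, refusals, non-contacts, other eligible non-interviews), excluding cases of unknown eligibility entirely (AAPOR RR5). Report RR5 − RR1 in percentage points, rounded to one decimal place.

3.5

Top → 102
Denom → 102 + 5 + 83 + 72 + 22 + 31 = 315
RR1 = 102 / 315 = 0.3238
Denom → 102 + 5 + 83 + 72 + 22 = 284
RR5 = 102 / 284 = 0.3592
Difference = 35.92 − 32.38 = 3.54 percentage points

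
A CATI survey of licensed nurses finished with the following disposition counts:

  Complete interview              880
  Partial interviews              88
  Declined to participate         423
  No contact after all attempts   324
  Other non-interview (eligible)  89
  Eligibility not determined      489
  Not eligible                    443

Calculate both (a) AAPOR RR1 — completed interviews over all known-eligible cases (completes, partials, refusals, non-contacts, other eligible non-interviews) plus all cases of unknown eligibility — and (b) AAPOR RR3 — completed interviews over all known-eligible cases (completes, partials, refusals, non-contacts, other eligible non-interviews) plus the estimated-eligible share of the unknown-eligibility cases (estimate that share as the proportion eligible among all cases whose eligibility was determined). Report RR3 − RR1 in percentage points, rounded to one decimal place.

1.7

Top = 880
Denominator = 880 + 88 + 423 + 324 + 89 + 489 = 2293
RR1 = 880 / 2293 = 0.3838
Eligible (known) = 880 + 88 + 423 + 324 + 89 = 1804
e = 1804 / (1804 + 443) = 1804 / 2247 = 0.8028
Estimated eligible among unknowns = 0.8028 × 489 = 392.57
Denominator = 1804 + 392.57 = 2196.57
RR3 = 880 / 2196.57 = 0.4006
Difference = 40.06 − 38.38 = 1.68 percentage points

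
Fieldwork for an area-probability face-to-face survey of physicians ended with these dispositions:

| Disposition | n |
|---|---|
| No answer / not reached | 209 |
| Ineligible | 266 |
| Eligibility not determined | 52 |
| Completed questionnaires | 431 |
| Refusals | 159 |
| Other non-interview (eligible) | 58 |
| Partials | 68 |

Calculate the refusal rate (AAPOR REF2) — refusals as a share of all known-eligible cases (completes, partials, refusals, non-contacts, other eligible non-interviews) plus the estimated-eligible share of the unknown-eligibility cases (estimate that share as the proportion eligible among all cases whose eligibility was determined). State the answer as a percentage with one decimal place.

Numerator = 159
Determined eligible = 431 + 68 + 159 + 209 + 58 = 925
e = 925 / (925 + 266) = 925 / 1191 = 0.7767
Eligible share of unknowns = 0.7767 × 52 = 40.39
Base = 925 + 40.39 = 965.39
REF2 = 159 / 965.39 = 0.1647

16.5%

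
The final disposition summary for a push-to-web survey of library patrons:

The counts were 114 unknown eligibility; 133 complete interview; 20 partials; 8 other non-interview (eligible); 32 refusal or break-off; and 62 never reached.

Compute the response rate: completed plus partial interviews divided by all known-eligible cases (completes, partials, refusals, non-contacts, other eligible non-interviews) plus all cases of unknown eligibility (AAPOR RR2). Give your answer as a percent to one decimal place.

41.5%

Num = 133 + 20 = 153
Denom = 133 + 20 + 32 + 62 + 8 + 114 = 369
RR2 = 153 / 369 = 0.4146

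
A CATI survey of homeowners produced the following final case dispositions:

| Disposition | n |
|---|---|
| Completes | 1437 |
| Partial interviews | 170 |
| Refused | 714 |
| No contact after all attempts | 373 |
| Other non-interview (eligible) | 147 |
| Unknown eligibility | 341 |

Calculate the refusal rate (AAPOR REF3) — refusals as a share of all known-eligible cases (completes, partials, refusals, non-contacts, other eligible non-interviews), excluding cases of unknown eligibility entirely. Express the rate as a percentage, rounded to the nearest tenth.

25.1%

Numerator: 714
Base: 1437 + 170 + 714 + 373 + 147 = 2841
REF3 = 714 / 2841 = 0.2513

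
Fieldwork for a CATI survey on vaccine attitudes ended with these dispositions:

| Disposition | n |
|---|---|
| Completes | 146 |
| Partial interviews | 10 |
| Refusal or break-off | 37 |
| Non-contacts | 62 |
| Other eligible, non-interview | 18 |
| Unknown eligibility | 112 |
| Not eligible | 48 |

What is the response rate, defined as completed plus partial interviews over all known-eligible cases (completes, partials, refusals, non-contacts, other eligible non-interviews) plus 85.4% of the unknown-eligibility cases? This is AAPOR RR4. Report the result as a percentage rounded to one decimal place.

42.3%

Top = 146 + 10 = 156
Determined eligible = 146 + 10 + 37 + 62 + 18 = 273
Estimated eligible among unknowns = 0.8540 × 112 = 95.65
Denominator = 273 + 95.65 = 368.65
RR4 = 156 / 368.65 = 0.4232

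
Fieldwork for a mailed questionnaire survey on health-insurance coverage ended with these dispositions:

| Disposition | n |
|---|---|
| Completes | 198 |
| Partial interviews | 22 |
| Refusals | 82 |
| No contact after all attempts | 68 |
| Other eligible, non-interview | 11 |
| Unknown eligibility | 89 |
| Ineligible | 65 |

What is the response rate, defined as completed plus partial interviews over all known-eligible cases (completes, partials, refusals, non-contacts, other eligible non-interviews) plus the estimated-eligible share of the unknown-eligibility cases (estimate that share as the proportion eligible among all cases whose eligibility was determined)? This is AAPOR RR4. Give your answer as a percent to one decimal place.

48.1%

Numerator = 198 + 22 = 220
Determined eligible = 198 + 22 + 82 + 68 + 11 = 381
e = 381 / (381 + 65) = 381 / 446 = 0.8543
Eligible share of unknowns = 0.8543 × 89 = 76.03
Denom = 381 + 76.03 = 457.03
RR4 = 220 / 457.03 = 0.4814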